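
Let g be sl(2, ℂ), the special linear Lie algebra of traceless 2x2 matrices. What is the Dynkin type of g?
type A_1

This is sl(2), which has dimension 2^2 - 1 = 3 and rank 2 - 1 = 1 (a Cartan subalgebra is the diagonal traceless matrices). In the classification of classical Lie algebras, the special linear algebra sl(n+1) has type A_n; here n = 1, so the Dynkin diagram is a chain of 1 nodes with single edges (A_1). Hence the type is A_1.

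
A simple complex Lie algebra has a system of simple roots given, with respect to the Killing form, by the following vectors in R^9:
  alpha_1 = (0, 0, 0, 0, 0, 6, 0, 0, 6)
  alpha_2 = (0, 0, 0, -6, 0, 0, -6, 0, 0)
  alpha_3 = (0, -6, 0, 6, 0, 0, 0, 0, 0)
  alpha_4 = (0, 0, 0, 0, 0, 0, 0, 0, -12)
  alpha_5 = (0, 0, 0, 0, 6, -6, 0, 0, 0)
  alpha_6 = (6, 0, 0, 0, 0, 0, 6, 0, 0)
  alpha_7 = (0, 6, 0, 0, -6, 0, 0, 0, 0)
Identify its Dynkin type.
Compute the Cartan integers a_ij = 2(alpha_i, alpha_j)/(alpha_j, alpha_j); the resulting 7x7 Cartan matrix is
[[2, 0, 0, -1, -1, 0, 0], [0, 2, -1, 0, 0, -1, 0], [0, -1, 2, 0, 0, 0, -1], [-2, 0, 0, 2, 0, 0, 0], [-1, 0, 0, 0, 2, 0, -1], [0, -1, 0, 0, 0, 2, 0], [0, 0, -1, 0, -1, 0, 2]].
The roots have two lengths (squared-length ratio 2:1); the short ones are alpha_{1,2,3,5,6,7}. The associated Dynkin diagram is a chain of 7 nodes with a double edge at one end; the terminal node there is the unique long simple root (C_7), so the type is C_7 (the algebra sp(14)).

C_7 (sp(14))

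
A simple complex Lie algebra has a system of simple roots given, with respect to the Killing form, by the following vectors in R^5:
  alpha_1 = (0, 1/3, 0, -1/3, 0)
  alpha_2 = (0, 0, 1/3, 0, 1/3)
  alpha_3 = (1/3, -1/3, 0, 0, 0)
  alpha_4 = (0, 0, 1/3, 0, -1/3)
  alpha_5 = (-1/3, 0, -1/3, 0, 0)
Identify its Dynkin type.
D5

Compute the Cartan integers a_ij = 2(alpha_i, alpha_j)/(alpha_j, alpha_j); the resulting 5x5 Cartan matrix is
[[2, 0, -1, 0, 0], [0, 2, 0, 0, -1], [-1, 0, 2, 0, -1], [0, 0, 0, 2, -1], [0, -1, -1, -1, 2]].
All simple roots have the same length, so the diagram is simply laced. The associated Dynkin diagram is a chain of 3 nodes with a fork of two nodes at one end (D_5), so the type is D_5 (the algebra so(10)).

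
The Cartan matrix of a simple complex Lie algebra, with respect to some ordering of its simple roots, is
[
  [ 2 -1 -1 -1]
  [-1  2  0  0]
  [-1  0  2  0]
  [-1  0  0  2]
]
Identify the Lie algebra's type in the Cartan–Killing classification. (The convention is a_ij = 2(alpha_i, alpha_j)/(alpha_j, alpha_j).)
The matrix has rank 4 with 2's on the diagonal. Reading the off-diagonal entries as Dynkin edges (a single edge where a_ij = a_ji = -1; a double or triple edge where a_ij * a_ji = 2 or 3), the diagram is a chain of 2 nodes with a fork of two nodes at one end (D_4). One simple-root ordering that puts it in standard form is (alpha_3, alpha_1, alpha_4, alpha_2). So the algebra is type D_4, i.e. so(8).

type D_4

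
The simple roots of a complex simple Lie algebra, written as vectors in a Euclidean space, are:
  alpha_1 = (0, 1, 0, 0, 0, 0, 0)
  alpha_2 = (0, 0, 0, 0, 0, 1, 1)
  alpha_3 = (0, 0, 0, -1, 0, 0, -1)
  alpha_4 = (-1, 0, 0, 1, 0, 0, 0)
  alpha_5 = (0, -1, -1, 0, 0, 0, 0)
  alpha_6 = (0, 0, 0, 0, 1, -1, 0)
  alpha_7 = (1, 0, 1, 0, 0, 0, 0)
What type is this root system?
Compute the Cartan integers a_ij = 2(alpha_i, alpha_j)/(alpha_j, alpha_j); the resulting 7x7 Cartan matrix is
[[2, 0, 0, 0, -1, 0, 0], [0, 2, -1, 0, 0, -1, 0], [0, -1, 2, -1, 0, 0, 0], [0, 0, -1, 2, 0, 0, -1], [-2, 0, 0, 0, 2, 0, -1], [0, -1, 0, 0, 0, 2, 0], [0, 0, 0, -1, -1, 0, 2]].
The roots have two lengths (squared-length ratio 2:1); the short ones are alpha_{1}. The associated Dynkin diagram is a chain of 7 nodes with a double edge at one end; the terminal node there is the unique short simple root (B_7), so the type is B_7 (the algebra so(15)).

B_7 (so(15))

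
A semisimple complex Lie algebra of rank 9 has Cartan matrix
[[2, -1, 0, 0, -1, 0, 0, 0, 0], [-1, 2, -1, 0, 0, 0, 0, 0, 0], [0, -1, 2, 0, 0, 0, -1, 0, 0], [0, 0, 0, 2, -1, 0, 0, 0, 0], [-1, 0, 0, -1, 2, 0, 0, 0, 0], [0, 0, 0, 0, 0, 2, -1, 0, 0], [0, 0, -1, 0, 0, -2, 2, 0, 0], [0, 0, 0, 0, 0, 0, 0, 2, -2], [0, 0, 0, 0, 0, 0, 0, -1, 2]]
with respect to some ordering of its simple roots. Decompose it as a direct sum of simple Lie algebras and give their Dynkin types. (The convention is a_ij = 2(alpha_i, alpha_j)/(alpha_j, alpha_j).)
The diagram associated to this matrix has two connected components: the simple roots {alpha_8, alpha_9} form a chain of 2 nodes with a double edge at one end; the terminal node there is the unique short simple root (B_2), and {alpha_1, alpha_2, alpha_3, alpha_4, alpha_5, alpha_6, alpha_7} form a chain of 7 nodes with a double edge at one end; the terminal node there is the unique short simple root (B_7). A semisimple Lie algebra decomposes uniquely as the direct sum of simple ideals, one per connected component of its Dynkin diagram, so g ≅ B_2 ⊕ B_7 (dimension 10 + 105 = 115).

B_2 ⊕ B_7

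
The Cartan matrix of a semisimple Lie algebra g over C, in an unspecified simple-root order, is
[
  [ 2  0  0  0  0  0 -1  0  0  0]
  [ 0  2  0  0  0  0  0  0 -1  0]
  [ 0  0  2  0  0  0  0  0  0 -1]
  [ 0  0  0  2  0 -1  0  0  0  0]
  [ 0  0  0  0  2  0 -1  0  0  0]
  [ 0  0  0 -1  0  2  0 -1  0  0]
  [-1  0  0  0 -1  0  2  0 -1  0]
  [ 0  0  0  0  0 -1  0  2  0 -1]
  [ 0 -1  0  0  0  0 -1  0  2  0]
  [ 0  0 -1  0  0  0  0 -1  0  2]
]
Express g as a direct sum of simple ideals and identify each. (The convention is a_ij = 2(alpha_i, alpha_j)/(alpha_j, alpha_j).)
type A_5 ⊕ type D_5

The diagram associated to this matrix has two connected components: the simple roots {alpha_3, alpha_4, alpha_6, alpha_8, alpha_10} form a chain of 5 nodes with single edges (A_5), and {alpha_1, alpha_2, alpha_5, alpha_7, alpha_9} form a chain of 3 nodes with a fork of two nodes at one end (D_5). A semisimple Lie algebra decomposes uniquely as the direct sum of simple ideals, one per connected component of its Dynkin diagram, so g ≅ A_5 ⊕ D_5 (dimension 35 + 45 = 80).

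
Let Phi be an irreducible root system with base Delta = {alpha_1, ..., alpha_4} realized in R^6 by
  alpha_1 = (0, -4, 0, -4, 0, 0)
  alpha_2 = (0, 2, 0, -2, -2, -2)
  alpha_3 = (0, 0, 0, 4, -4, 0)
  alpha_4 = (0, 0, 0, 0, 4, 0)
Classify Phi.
Compute the Cartan integers a_ij = 2(alpha_i, alpha_j)/(alpha_j, alpha_j); the resulting 4x4 Cartan matrix is
[[2, 0, -1, 0], [0, 2, 0, -1], [-1, 0, 2, -2], [0, -1, -1, 2]].
The roots have two lengths (squared-length ratio 2:1); the short ones are alpha_{2,4}. The associated Dynkin diagram is a chain of 4 nodes with a double edge between the middle two (F_4), so the type is F_4.

F_4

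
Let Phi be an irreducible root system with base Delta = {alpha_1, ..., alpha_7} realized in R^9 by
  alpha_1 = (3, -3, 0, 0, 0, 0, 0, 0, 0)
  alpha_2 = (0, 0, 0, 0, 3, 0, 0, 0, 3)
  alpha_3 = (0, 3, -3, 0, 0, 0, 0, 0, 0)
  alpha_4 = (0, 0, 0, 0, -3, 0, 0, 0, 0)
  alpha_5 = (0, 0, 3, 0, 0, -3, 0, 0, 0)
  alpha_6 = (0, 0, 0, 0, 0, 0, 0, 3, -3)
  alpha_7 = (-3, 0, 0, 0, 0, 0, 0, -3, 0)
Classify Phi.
Compute the Cartan integers a_ij = 2(alpha_i, alpha_j)/(alpha_j, alpha_j); the resulting 7x7 Cartan matrix is
[[2, 0, -1, 0, 0, 0, -1], [0, 2, 0, -2, 0, -1, 0], [-1, 0, 2, 0, -1, 0, 0], [0, -1, 0, 2, 0, 0, 0], [0, 0, -1, 0, 2, 0, 0], [0, -1, 0, 0, 0, 2, -1], [-1, 0, 0, 0, 0, -1, 2]].
The roots have two lengths (squared-length ratio 2:1); the short ones are alpha_{4}. The associated Dynkin diagram is a chain of 7 nodes with a double edge at one end; the terminal node there is the unique short simple root (B_7), so the type is B_7 (the algebra so(15)).

B_7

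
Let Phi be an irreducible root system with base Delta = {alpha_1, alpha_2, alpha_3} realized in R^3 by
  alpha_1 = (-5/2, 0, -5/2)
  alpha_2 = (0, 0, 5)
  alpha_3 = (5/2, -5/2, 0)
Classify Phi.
Compute the Cartan integers a_ij = 2(alpha_i, alpha_j)/(alpha_j, alpha_j); the resulting 3x3 Cartan matrix is
[[2, -1, -1], [-2, 2, 0], [-1, 0, 2]].
The roots have two lengths (squared-length ratio 2:1); the short ones are alpha_{1,3}. The associated Dynkin diagram is a chain of 3 nodes with a double edge at one end; the terminal node there is the unique long simple root (C_3), so the type is C_3 (the algebra sp(6)).

C3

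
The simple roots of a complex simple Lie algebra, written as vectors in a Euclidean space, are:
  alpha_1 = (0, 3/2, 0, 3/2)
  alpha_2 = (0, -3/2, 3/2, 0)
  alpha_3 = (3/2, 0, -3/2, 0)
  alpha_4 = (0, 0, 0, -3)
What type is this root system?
Compute the Cartan integers a_ij = 2(alpha_i, alpha_j)/(alpha_j, alpha_j); the resulting 4x4 Cartan matrix is
[[2, -1, 0, -1], [-1, 2, -1, 0], [0, -1, 2, 0], [-2, 0, 0, 2]].
The roots have two lengths (squared-length ratio 2:1); the short ones are alpha_{1,2,3}. The associated Dynkin diagram is a chain of 4 nodes with a double edge at one end; the terminal node there is the unique long simple root (C_4), so the type is C_4 (the algebra sp(8)).

C_4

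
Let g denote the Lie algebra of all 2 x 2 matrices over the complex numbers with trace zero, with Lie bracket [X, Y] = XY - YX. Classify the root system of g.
This is sl(2), which has dimension 2^2 - 1 = 3 and rank 2 - 1 = 1 (a Cartan subalgebra is the diagonal traceless matrices). In the classification of classical Lie algebras, the special linear algebra sl(n+1) has type A_n; here n = 1, so the Dynkin diagram is a chain of 1 nodes with single edges (A_1). Hence the type is A_1.

A1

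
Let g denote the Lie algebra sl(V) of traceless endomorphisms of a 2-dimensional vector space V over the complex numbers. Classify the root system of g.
A1

This is sl(2), which has dimension 2^2 - 1 = 3 and rank 2 - 1 = 1 (a Cartan subalgebra is the diagonal traceless matrices). In the classification of classical Lie algebras, the special linear algebra sl(n+1) has type A_n; here n = 1, so the Dynkin diagram is a chain of 1 nodes with single edges (A_1). Hence the type is A_1.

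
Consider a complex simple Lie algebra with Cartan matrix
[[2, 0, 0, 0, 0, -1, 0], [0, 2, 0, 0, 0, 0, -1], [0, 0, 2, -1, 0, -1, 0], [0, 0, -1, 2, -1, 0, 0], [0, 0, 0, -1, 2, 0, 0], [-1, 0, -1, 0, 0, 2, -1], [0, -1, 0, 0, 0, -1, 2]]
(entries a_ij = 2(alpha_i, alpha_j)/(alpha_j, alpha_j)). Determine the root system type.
E_7

The matrix has rank 7 with 2's on the diagonal. Reading the off-diagonal entries as Dynkin edges (a single edge where a_ij = a_ji = -1; a double or triple edge where a_ij * a_ji = 2 or 3), the diagram is a chain of 6 nodes with one extra node attached to the third node from one end (E_7). One simple-root ordering that puts it in standard form is (alpha_2, alpha_1, alpha_7, alpha_6, alpha_3, alpha_4, alpha_5). So the algebra is type E_7.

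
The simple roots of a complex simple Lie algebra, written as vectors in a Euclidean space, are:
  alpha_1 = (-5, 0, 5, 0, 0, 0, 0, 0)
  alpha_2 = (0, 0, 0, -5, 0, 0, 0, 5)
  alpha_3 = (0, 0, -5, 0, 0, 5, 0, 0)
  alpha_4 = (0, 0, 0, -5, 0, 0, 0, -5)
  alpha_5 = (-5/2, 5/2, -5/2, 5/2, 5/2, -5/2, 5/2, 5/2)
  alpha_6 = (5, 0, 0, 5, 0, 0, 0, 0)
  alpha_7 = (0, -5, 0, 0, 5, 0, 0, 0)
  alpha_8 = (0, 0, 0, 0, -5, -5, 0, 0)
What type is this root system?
Compute the Cartan integers a_ij = 2(alpha_i, alpha_j)/(alpha_j, alpha_j); the resulting 8x8 Cartan matrix is
[[2, 0, -1, 0, 0, -1, 0, 0], [0, 2, 0, 0, 0, -1, 0, 0], [-1, 0, 2, 0, 0, 0, 0, -1], [0, 0, 0, 2, -1, -1, 0, 0], [0, 0, 0, -1, 2, 0, 0, 0], [-1, -1, 0, -1, 0, 2, 0, 0], [0, 0, 0, 0, 0, 0, 2, -1], [0, 0, -1, 0, 0, 0, -1, 2]].
All simple roots have the same length, so the diagram is simply laced. The associated Dynkin diagram is a chain of 7 nodes with one extra node attached to the third node from one end (E_8), so the type is E_8.

E8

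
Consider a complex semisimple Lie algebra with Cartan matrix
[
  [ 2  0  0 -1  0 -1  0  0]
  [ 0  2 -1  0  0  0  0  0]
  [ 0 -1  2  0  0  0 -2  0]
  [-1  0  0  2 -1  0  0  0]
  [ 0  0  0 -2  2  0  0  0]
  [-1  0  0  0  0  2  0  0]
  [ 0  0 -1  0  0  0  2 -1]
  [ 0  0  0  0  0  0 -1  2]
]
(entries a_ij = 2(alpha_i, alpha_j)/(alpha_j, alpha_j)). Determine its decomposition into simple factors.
type C_4 ⊕ type F_4

The diagram associated to this matrix has two connected components: the simple roots {alpha_1, alpha_4, alpha_5, alpha_6} form a chain of 4 nodes with a double edge at one end; the terminal node there is the unique long simple root (C_4), and {alpha_2, alpha_3, alpha_7, alpha_8} form a chain of 4 nodes with a double edge between the middle two (F_4). A semisimple Lie algebra decomposes uniquely as the direct sum of simple ideals, one per connected component of its Dynkin diagram, so g ≅ C_4 ⊕ F_4 (dimension 36 + 52 = 88).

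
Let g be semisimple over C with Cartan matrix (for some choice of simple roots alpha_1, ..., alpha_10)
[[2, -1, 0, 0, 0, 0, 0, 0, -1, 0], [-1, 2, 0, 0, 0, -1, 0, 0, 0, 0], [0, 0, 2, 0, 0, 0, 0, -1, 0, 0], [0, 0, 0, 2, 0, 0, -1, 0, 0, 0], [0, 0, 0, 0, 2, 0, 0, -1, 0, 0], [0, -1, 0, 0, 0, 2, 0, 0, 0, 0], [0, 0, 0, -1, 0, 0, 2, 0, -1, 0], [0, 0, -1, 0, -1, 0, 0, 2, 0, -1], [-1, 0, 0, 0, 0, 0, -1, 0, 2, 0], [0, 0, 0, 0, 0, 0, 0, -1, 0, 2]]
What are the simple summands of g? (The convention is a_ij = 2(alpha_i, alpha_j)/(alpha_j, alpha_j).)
The diagram associated to this matrix has two connected components: the simple roots {alpha_1, alpha_2, alpha_4, alpha_6, alpha_7, alpha_9} form a chain of 6 nodes with single edges (A_6), and {alpha_3, alpha_5, alpha_8, alpha_10} form a chain of 2 nodes with a fork of two nodes at one end (D_4). A semisimple Lie algebra decomposes uniquely as the direct sum of simple ideals, one per connected component of its Dynkin diagram, so g ≅ A_6 ⊕ D_4 (dimension 48 + 28 = 76).

A_6 (sl(7)) + D_4 (so(8))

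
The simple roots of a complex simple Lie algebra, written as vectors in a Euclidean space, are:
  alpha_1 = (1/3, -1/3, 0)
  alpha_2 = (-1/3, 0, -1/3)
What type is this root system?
type A_2

Compute the Cartan integers a_ij = 2(alpha_i, alpha_j)/(alpha_j, alpha_j); the resulting 2x2 Cartan matrix is
[[2, -1], [-1, 2]].
All simple roots have the same length, so the diagram is simply laced. The associated Dynkin diagram is a chain of 2 nodes with single edges (A_2), so the type is A_2 (the algebra sl(3)).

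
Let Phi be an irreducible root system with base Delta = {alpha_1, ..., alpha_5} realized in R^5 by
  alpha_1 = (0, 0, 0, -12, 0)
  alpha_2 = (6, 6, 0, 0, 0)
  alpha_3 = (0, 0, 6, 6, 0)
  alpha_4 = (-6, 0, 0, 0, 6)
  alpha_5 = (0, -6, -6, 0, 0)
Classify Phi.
Compute the Cartan integers a_ij = 2(alpha_i, alpha_j)/(alpha_j, alpha_j); the resulting 5x5 Cartan matrix is
[[2, 0, -2, 0, 0], [0, 2, 0, -1, -1], [-1, 0, 2, 0, -1], [0, -1, 0, 2, 0], [0, -1, -1, 0, 2]].
The roots have two lengths (squared-length ratio 2:1); the short ones are alpha_{2,3,4,5}. The associated Dynkin diagram is a chain of 5 nodes with a double edge at one end; the terminal node there is the unique long simple root (C_5), so the type is C_5 (the algebra sp(10)).

C_5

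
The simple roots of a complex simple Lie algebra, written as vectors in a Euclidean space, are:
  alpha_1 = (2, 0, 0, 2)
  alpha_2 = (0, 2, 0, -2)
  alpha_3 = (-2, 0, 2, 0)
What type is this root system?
Compute the Cartan integers a_ij = 2(alpha_i, alpha_j)/(alpha_j, alpha_j); the resulting 3x3 Cartan matrix is
[[2, -1, -1], [-1, 2, 0], [-1, 0, 2]].
All simple roots have the same length, so the diagram is simply laced. The associated Dynkin diagram is a chain of 3 nodes with single edges (A_3), so the type is A_3 (the algebra sl(4)).

type A_3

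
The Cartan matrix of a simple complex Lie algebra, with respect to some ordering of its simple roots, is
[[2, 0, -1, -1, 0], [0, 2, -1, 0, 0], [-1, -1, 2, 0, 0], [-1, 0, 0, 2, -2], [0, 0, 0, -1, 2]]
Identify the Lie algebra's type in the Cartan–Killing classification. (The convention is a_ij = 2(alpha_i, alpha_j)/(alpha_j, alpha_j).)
The matrix has rank 5 with 2's on the diagonal. Reading the off-diagonal entries as Dynkin edges (a single edge where a_ij = a_ji = -1; a double or triple edge where a_ij * a_ji = 2 or 3), the diagram is a chain of 5 nodes with a double edge at one end; the terminal node there is the unique short simple root (B_5). One simple-root ordering that puts it in standard form is (alpha_2, alpha_3, alpha_1, alpha_4, alpha_5). So the algebra is type B_5, i.e. so(11).

B_5 (so(11))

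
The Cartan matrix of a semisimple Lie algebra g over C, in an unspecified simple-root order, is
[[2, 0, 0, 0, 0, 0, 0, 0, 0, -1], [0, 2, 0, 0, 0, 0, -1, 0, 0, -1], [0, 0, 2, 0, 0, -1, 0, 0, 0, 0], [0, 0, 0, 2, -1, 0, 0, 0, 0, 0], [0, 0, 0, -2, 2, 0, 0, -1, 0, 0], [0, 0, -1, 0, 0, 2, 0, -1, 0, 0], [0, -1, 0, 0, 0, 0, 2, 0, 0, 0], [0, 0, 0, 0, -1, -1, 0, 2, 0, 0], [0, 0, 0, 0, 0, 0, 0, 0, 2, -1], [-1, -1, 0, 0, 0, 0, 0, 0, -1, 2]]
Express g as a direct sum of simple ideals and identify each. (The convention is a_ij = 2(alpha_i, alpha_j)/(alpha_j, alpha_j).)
The diagram associated to this matrix has two connected components: the simple roots {alpha_3, alpha_4, alpha_5, alpha_6, alpha_8} form a chain of 5 nodes with a double edge at one end; the terminal node there is the unique short simple root (B_5), and {alpha_1, alpha_2, alpha_7, alpha_9, alpha_10} form a chain of 3 nodes with a fork of two nodes at one end (D_5). A semisimple Lie algebra decomposes uniquely as the direct sum of simple ideals, one per connected component of its Dynkin diagram, so g ≅ B_5 ⊕ D_5 (dimension 55 + 45 = 100).

type B_5 ⊕ type D_5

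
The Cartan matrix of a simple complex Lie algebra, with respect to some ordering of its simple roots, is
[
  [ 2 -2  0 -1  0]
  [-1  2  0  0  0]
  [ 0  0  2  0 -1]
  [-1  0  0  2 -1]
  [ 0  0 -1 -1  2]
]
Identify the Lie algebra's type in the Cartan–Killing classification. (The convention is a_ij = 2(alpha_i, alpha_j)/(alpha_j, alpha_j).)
The matrix has rank 5 with 2's on the diagonal. Reading the off-diagonal entries as Dynkin edges (a single edge where a_ij = a_ji = -1; a double or triple edge where a_ij * a_ji = 2 or 3), the diagram is a chain of 5 nodes with a double edge at one end; the terminal node there is the unique short simple root (B_5). One simple-root ordering that puts it in standard form is (alpha_3, alpha_5, alpha_4, alpha_1, alpha_2). So the algebra is type B_5, i.e. so(11).

B_5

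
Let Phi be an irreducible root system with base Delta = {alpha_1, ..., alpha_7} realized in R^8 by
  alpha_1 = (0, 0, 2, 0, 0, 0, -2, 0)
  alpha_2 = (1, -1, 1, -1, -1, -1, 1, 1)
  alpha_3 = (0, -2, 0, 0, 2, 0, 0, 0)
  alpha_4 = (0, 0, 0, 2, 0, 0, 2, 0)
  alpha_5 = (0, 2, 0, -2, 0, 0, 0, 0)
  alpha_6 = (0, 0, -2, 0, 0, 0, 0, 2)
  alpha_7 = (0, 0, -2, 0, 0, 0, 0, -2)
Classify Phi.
E_7

Compute the Cartan integers a_ij = 2(alpha_i, alpha_j)/(alpha_j, alpha_j); the resulting 7x7 Cartan matrix is
[[2, 0, 0, -1, 0, -1, -1], [0, 2, 0, 0, 0, 0, -1], [0, 0, 2, 0, -1, 0, 0], [-1, 0, 0, 2, -1, 0, 0], [0, 0, -1, -1, 2, 0, 0], [-1, 0, 0, 0, 0, 2, 0], [-1, -1, 0, 0, 0, 0, 2]].
All simple roots have the same length, so the diagram is simply laced. The associated Dynkin diagram is a chain of 6 nodes with one extra node attached to the third node from one end (E_7), so the type is E_7.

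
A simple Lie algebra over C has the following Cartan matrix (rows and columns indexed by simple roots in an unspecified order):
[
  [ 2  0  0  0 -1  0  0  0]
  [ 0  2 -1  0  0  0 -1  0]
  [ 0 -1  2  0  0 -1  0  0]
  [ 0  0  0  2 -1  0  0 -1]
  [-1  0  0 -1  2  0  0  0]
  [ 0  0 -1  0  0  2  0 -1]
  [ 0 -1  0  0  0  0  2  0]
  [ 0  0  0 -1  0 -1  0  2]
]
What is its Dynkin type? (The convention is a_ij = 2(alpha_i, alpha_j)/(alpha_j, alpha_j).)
type A_8

The matrix has rank 8 with 2's on the diagonal. Reading the off-diagonal entries as Dynkin edges (a single edge where a_ij = a_ji = -1; a double or triple edge where a_ij * a_ji = 2 or 3), the diagram is a chain of 8 nodes with single edges (A_8). One simple-root ordering that puts it in standard form is (alpha_1, alpha_5, alpha_4, alpha_8, alpha_6, alpha_3, alpha_2, alpha_7). So the algebra is type A_8, i.e. sl(9).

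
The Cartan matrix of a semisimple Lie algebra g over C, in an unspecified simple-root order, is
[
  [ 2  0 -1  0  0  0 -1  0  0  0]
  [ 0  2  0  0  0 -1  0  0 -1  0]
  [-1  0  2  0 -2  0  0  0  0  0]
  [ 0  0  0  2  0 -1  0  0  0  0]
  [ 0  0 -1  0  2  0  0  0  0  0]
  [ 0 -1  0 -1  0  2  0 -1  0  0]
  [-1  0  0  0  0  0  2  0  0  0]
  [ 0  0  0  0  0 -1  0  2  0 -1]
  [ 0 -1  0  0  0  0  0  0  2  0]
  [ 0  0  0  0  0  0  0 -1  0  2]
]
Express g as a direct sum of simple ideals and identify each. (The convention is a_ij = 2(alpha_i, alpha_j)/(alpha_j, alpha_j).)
The diagram associated to this matrix has two connected components: the simple roots {alpha_1, alpha_3, alpha_5, alpha_7} form a chain of 4 nodes with a double edge at one end; the terminal node there is the unique short simple root (B_4), and {alpha_2, alpha_4, alpha_6, alpha_8, alpha_9, alpha_10} form a chain of 5 nodes with one extra node attached to the third node from one end (E_6). A semisimple Lie algebra decomposes uniquely as the direct sum of simple ideals, one per connected component of its Dynkin diagram, so g ≅ B_4 ⊕ E_6 (dimension 36 + 78 = 114).

type B_4 ⊕ type E_6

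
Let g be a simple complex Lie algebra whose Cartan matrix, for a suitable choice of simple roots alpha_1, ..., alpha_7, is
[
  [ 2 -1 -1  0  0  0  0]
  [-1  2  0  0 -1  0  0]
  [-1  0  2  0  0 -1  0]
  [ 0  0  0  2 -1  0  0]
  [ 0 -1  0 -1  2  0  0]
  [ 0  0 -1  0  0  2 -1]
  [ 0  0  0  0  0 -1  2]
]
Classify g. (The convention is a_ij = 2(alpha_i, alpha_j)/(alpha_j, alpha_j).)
The matrix has rank 7 with 2's on the diagonal. Reading the off-diagonal entries as Dynkin edges (a single edge where a_ij = a_ji = -1; a double or triple edge where a_ij * a_ji = 2 or 3), the diagram is a chain of 7 nodes with single edges (A_7). One simple-root ordering that puts it in standard form is (alpha_7, alpha_6, alpha_3, alpha_1, alpha_2, alpha_5, alpha_4). So the algebra is type A_7, i.e. sl(8).

A_7 (sl(8))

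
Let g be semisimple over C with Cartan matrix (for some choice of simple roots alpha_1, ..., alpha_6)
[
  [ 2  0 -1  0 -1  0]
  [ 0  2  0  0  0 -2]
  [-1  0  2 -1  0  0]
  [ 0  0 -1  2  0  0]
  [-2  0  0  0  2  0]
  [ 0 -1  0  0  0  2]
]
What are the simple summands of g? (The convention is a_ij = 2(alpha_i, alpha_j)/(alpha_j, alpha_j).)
The diagram associated to this matrix has two connected components: the simple roots {alpha_2, alpha_6} form a chain of 2 nodes with a double edge at one end; the terminal node there is the unique short simple root (B_2), and {alpha_1, alpha_3, alpha_4, alpha_5} form a chain of 4 nodes with a double edge at one end; the terminal node there is the unique long simple root (C_4). A semisimple Lie algebra decomposes uniquely as the direct sum of simple ideals, one per connected component of its Dynkin diagram, so g ≅ B_2 ⊕ C_4 (dimension 10 + 36 = 46).

B_2 ⊕ C_4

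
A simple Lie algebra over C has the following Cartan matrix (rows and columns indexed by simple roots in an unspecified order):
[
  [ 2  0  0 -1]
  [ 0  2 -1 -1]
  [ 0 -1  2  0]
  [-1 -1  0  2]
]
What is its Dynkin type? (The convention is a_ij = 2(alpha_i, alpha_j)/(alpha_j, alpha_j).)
type A_4

The matrix has rank 4 with 2's on the diagonal. Reading the off-diagonal entries as Dynkin edges (a single edge where a_ij = a_ji = -1; a double or triple edge where a_ij * a_ji = 2 or 3), the diagram is a chain of 4 nodes with single edges (A_4). One simple-root ordering that puts it in standard form is (alpha_3, alpha_2, alpha_4, alpha_1). So the algebra is type A_4, i.e. sl(5).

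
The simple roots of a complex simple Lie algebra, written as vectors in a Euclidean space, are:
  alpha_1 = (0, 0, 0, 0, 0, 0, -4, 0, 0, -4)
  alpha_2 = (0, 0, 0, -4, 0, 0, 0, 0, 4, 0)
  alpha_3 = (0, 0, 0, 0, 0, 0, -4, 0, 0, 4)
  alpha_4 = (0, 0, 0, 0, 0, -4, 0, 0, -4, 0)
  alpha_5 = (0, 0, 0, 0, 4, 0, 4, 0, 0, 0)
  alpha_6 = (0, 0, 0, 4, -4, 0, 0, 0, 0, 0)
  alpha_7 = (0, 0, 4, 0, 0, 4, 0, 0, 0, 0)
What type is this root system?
Compute the Cartan integers a_ij = 2(alpha_i, alpha_j)/(alpha_j, alpha_j); the resulting 7x7 Cartan matrix is
[[2, 0, 0, 0, -1, 0, 0], [0, 2, 0, -1, 0, -1, 0], [0, 0, 2, 0, -1, 0, 0], [0, -1, 0, 2, 0, 0, -1], [-1, 0, -1, 0, 2, -1, 0], [0, -1, 0, 0, -1, 2, 0], [0, 0, 0, -1, 0, 0, 2]].
All simple roots have the same length, so the diagram is simply laced. The associated Dynkin diagram is a chain of 5 nodes with a fork of two nodes at one end (D_7), so the type is D_7 (the algebra so(14)).

D7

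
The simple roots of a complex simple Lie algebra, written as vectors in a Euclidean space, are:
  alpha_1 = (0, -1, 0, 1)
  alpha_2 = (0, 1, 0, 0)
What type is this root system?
Compute the Cartan integers a_ij = 2(alpha_i, alpha_j)/(alpha_j, alpha_j); the resulting 2x2 Cartan matrix is
[[2, -2], [-1, 2]].
The roots have two lengths (squared-length ratio 2:1); the short ones are alpha_{2}. The associated Dynkin diagram is a chain of 2 nodes with a double edge at one end; the terminal node there is the unique short simple root (B_2), so the type is B_2 (the algebra so(5)).

B_2 (so(5))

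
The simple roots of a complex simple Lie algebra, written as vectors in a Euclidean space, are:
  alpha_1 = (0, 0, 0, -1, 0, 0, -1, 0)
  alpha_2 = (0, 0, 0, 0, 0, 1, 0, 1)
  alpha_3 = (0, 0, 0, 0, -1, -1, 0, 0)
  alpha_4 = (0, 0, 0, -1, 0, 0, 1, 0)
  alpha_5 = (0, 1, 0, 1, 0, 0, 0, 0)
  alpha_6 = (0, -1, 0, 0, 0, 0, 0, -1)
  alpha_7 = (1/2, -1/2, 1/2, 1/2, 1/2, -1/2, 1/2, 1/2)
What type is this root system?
E7

Compute the Cartan integers a_ij = 2(alpha_i, alpha_j)/(alpha_j, alpha_j); the resulting 7x7 Cartan matrix is
[[2, 0, 0, 0, -1, 0, -1], [0, 2, -1, 0, 0, -1, 0], [0, -1, 2, 0, 0, 0, 0], [0, 0, 0, 2, -1, 0, 0], [-1, 0, 0, -1, 2, -1, 0], [0, -1, 0, 0, -1, 2, 0], [-1, 0, 0, 0, 0, 0, 2]].
All simple roots have the same length, so the diagram is simply laced. The associated Dynkin diagram is a chain of 6 nodes with one extra node attached to the third node from one end (E_7), so the type is E_7.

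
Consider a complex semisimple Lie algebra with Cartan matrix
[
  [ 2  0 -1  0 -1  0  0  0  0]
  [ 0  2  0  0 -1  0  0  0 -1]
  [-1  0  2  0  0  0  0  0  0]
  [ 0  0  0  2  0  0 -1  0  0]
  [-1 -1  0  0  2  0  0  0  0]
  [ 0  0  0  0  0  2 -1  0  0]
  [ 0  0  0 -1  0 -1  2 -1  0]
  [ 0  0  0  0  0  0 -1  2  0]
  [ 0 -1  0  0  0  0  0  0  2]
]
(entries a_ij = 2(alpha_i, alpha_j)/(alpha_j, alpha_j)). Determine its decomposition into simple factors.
The diagram associated to this matrix has two connected components: the simple roots {alpha_1, alpha_2, alpha_3, alpha_5, alpha_9} form a chain of 5 nodes with single edges (A_5), and {alpha_4, alpha_6, alpha_7, alpha_8} form a chain of 2 nodes with a fork of two nodes at one end (D_4). A semisimple Lie algebra decomposes uniquely as the direct sum of simple ideals, one per connected component of its Dynkin diagram, so g ≅ A_5 ⊕ D_4 (dimension 35 + 28 = 63).

A_5 + D_4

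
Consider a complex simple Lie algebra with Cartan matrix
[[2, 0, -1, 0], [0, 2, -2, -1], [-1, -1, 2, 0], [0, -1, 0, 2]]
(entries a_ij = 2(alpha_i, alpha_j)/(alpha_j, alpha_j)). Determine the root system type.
The matrix has rank 4 with 2's on the diagonal. Reading the off-diagonal entries as Dynkin edges (a single edge where a_ij = a_ji = -1; a double or triple edge where a_ij * a_ji = 2 or 3), the diagram is a chain of 4 nodes with a double edge between the middle two (F_4). One simple-root ordering that puts it in standard form is (alpha_4, alpha_2, alpha_3, alpha_1). So the algebra is type F_4.

type F_4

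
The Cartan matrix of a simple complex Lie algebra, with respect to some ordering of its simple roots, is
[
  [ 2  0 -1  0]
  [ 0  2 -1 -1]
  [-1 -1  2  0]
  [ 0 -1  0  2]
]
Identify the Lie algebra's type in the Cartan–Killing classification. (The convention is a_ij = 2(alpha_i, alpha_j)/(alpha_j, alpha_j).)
A4

The matrix has rank 4 with 2's on the diagonal. Reading the off-diagonal entries as Dynkin edges (a single edge where a_ij = a_ji = -1; a double or triple edge where a_ij * a_ji = 2 or 3), the diagram is a chain of 4 nodes with single edges (A_4). One simple-root ordering that puts it in standard form is (alpha_1, alpha_3, alpha_2, alpha_4). So the algebra is type A_4, i.e. sl(5).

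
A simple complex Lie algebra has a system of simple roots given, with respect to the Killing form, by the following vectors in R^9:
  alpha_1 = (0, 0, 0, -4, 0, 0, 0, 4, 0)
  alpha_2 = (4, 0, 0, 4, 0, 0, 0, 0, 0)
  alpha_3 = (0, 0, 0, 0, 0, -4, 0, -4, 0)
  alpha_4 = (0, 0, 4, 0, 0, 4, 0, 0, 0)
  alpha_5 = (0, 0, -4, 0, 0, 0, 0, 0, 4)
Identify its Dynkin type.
Compute the Cartan integers a_ij = 2(alpha_i, alpha_j)/(alpha_j, alpha_j); the resulting 5x5 Cartan matrix is
[[2, -1, -1, 0, 0], [-1, 2, 0, 0, 0], [-1, 0, 2, -1, 0], [0, 0, -1, 2, -1], [0, 0, 0, -1, 2]].
All simple roots have the same length, so the diagram is simply laced. The associated Dynkin diagram is a chain of 5 nodes with single edges (A_5), so the type is A_5 (the algebra sl(6)).

A5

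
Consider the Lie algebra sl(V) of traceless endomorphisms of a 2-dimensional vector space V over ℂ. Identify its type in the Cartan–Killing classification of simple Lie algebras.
A_1 (sl(2))

This is sl(2), which has dimension 2^2 - 1 = 3 and rank 2 - 1 = 1 (a Cartan subalgebra is the diagonal traceless matrices). In the classification of classical Lie algebras, the special linear algebra sl(n+1) has type A_n; here n = 1, so the Dynkin diagram is a chain of 1 nodes with single edges (A_1). Hence the type is A_1.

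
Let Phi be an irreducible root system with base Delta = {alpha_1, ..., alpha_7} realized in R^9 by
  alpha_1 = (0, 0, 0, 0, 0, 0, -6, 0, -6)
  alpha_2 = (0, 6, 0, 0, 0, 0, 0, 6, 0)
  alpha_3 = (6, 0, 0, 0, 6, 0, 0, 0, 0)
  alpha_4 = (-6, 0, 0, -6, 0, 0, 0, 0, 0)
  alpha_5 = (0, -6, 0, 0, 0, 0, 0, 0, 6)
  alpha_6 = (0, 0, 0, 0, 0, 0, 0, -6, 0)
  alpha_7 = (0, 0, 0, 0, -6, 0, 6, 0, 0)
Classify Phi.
Compute the Cartan integers a_ij = 2(alpha_i, alpha_j)/(alpha_j, alpha_j); the resulting 7x7 Cartan matrix is
[[2, 0, 0, 0, -1, 0, -1], [0, 2, 0, 0, -1, -2, 0], [0, 0, 2, -1, 0, 0, -1], [0, 0, -1, 2, 0, 0, 0], [-1, -1, 0, 0, 2, 0, 0], [0, -1, 0, 0, 0, 2, 0], [-1, 0, -1, 0, 0, 0, 2]].
The roots have two lengths (squared-length ratio 2:1); the short ones are alpha_{6}. The associated Dynkin diagram is a chain of 7 nodes with a double edge at one end; the terminal node there is the unique short simple root (B_7), so the type is B_7 (the algebra so(15)).

B_7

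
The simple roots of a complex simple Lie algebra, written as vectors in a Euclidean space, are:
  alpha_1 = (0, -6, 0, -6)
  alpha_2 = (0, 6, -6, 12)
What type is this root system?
G2

Compute the Cartan integers a_ij = 2(alpha_i, alpha_j)/(alpha_j, alpha_j); the resulting 2x2 Cartan matrix is
[[2, -1], [-3, 2]].
The roots have two lengths (squared-length ratio 3:1); the short ones are alpha_{1}. The associated Dynkin diagram is two nodes joined by a triple edge (G_2), so the type is G_2.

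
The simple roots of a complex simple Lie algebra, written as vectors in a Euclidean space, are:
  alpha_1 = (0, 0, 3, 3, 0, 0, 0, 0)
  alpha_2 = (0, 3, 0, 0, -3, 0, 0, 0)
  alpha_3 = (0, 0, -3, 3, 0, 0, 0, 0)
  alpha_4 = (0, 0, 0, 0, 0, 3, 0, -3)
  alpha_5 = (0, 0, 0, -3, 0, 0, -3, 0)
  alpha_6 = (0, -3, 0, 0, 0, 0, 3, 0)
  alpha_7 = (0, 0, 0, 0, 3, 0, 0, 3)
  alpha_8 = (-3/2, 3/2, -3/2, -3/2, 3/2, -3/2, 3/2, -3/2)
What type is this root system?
E8

Compute the Cartan integers a_ij = 2(alpha_i, alpha_j)/(alpha_j, alpha_j); the resulting 8x8 Cartan matrix is
[[2, 0, 0, 0, -1, 0, 0, -1], [0, 2, 0, 0, 0, -1, -1, 0], [0, 0, 2, 0, -1, 0, 0, 0], [0, 0, 0, 2, 0, 0, -1, 0], [-1, 0, -1, 0, 2, -1, 0, 0], [0, -1, 0, 0, -1, 2, 0, 0], [0, -1, 0, -1, 0, 0, 2, 0], [-1, 0, 0, 0, 0, 0, 0, 2]].
All simple roots have the same length, so the diagram is simply laced. The associated Dynkin diagram is a chain of 7 nodes with one extra node attached to the third node from one end (E_8), so the type is E_8.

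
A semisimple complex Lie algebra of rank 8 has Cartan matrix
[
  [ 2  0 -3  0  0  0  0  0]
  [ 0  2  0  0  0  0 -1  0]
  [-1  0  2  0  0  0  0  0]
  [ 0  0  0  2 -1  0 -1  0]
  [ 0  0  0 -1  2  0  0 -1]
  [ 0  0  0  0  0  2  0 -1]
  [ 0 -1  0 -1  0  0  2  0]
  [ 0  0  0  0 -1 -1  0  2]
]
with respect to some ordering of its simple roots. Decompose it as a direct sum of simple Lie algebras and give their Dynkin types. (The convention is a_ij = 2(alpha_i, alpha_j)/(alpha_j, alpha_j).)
type A_6 + type G_2

The diagram associated to this matrix has two connected components: the simple roots {alpha_2, alpha_4, alpha_5, alpha_6, alpha_7, alpha_8} form a chain of 6 nodes with single edges (A_6), and {alpha_1, alpha_3} form two nodes joined by a triple edge (G_2). A semisimple Lie algebra decomposes uniquely as the direct sum of simple ideals, one per connected component of its Dynkin diagram, so g ≅ A_6 ⊕ G_2 (dimension 48 + 14 = 62).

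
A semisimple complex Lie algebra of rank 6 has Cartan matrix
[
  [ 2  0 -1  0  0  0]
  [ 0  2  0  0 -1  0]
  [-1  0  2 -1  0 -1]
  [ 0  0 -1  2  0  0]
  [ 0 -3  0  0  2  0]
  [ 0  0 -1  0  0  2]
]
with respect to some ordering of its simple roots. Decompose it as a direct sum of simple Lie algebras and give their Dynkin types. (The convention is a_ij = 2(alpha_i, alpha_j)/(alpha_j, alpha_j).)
type D_4 + type G_2

The diagram associated to this matrix has two connected components: the simple roots {alpha_1, alpha_3, alpha_4, alpha_6} form a chain of 2 nodes with a fork of two nodes at one end (D_4), and {alpha_2, alpha_5} form two nodes joined by a triple edge (G_2). A semisimple Lie algebra decomposes uniquely as the direct sum of simple ideals, one per connected component of its Dynkin diagram, so g ≅ D_4 ⊕ G_2 (dimension 28 + 14 = 42).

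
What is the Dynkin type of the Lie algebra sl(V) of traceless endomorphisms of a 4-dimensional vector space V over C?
This is sl(4), which has dimension 4^2 - 1 = 15 and rank 4 - 1 = 3 (a Cartan subalgebra is the diagonal traceless matrices). In the classification of classical Lie algebras, the special linear algebra sl(n+1) has type A_n; here n = 3, so the Dynkin diagram is a chain of 3 nodes with single edges (A_3). Hence the type is A_3.

A_3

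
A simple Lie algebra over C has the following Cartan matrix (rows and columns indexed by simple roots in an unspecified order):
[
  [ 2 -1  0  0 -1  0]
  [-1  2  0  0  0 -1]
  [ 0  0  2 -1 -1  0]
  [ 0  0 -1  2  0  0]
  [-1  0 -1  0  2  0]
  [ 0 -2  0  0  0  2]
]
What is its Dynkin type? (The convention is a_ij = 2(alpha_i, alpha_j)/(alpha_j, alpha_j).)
The matrix has rank 6 with 2's on the diagonal. Reading the off-diagonal entries as Dynkin edges (a single edge where a_ij = a_ji = -1; a double or triple edge where a_ij * a_ji = 2 or 3), the diagram is a chain of 6 nodes with a double edge at one end; the terminal node there is the unique long simple root (C_6). One simple-root ordering that puts it in standard form is (alpha_4, alpha_3, alpha_5, alpha_1, alpha_2, alpha_6). So the algebra is type C_6, i.e. sp(12).

C_6 (sp(12))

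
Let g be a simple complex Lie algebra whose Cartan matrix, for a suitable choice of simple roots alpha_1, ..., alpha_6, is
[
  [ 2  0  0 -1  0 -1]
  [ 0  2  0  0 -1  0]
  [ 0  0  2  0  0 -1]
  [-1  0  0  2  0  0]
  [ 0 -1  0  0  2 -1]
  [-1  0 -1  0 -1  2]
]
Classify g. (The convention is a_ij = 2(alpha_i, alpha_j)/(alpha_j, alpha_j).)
type E_6

The matrix has rank 6 with 2's on the diagonal. Reading the off-diagonal entries as Dynkin edges (a single edge where a_ij = a_ji = -1; a double or triple edge where a_ij * a_ji = 2 or 3), the diagram is a chain of 5 nodes with one extra node attached to the third node from one end (E_6). One simple-root ordering that puts it in standard form is (alpha_2, alpha_3, alpha_5, alpha_6, alpha_1, alpha_4). So the algebra is type E_6.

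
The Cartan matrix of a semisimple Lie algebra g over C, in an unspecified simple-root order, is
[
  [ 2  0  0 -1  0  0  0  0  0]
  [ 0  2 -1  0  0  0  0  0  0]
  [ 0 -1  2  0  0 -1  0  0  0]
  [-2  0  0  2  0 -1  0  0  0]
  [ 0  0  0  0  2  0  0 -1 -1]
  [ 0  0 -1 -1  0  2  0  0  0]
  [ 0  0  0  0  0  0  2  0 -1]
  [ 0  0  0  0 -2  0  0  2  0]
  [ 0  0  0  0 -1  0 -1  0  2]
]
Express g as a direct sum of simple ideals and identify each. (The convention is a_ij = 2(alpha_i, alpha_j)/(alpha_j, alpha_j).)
type B_5 ⊕ type C_4

The diagram associated to this matrix has two connected components: the simple roots {alpha_1, alpha_2, alpha_3, alpha_4, alpha_6} form a chain of 5 nodes with a double edge at one end; the terminal node there is the unique short simple root (B_5), and {alpha_5, alpha_7, alpha_8, alpha_9} form a chain of 4 nodes with a double edge at one end; the terminal node there is the unique long simple root (C_4). A semisimple Lie algebra decomposes uniquely as the direct sum of simple ideals, one per connected component of its Dynkin diagram, so g ≅ B_5 ⊕ C_4 (dimension 55 + 36 = 91).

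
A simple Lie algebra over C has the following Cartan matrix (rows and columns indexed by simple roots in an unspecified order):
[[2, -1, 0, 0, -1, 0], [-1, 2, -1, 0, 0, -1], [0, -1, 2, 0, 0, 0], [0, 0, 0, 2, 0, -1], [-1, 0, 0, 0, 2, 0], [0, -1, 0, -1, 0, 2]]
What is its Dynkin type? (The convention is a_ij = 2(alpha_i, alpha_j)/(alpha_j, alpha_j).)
E6

The matrix has rank 6 with 2's on the diagonal. Reading the off-diagonal entries as Dynkin edges (a single edge where a_ij = a_ji = -1; a double or triple edge where a_ij * a_ji = 2 or 3), the diagram is a chain of 5 nodes with one extra node attached to the third node from one end (E_6). One simple-root ordering that puts it in standard form is (alpha_4, alpha_3, alpha_6, alpha_2, alpha_1, alpha_5). So the algebra is type E_6.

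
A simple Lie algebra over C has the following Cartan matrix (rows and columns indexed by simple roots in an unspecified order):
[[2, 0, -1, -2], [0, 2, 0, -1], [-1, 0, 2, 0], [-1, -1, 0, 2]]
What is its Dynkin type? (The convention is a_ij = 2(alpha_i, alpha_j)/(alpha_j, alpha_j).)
The matrix has rank 4 with 2's on the diagonal. Reading the off-diagonal entries as Dynkin edges (a single edge where a_ij = a_ji = -1; a double or triple edge where a_ij * a_ji = 2 or 3), the diagram is a chain of 4 nodes with a double edge between the middle two (F_4). One simple-root ordering that puts it in standard form is (alpha_3, alpha_1, alpha_4, alpha_2). So the algebra is type F_4.

type F_4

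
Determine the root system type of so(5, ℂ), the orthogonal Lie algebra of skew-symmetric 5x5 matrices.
This is so(5) with 5 odd, which has dimension 5(5-1)/2 = 10 and rank (5-1)/2 = 2. In the classification of classical Lie algebras, the orthogonal algebra so(2n+1) in an odd number of variables has type B_n; here n = 2, so the Dynkin diagram is a chain of 2 nodes with a double edge at one end; the terminal node there is the unique short simple root (B_2). Hence the type is B_2.

B_2 (so(5))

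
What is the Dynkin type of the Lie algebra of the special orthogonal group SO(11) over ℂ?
This is so(11) with 11 odd, which has dimension 11(11-1)/2 = 55 and rank (11-1)/2 = 5. In the classification of classical Lie algebras, the orthogonal algebra so(2n+1) in an odd number of variables has type B_n; here n = 5, so the Dynkin diagram is a chain of 5 nodes with a double edge at one end; the terminal node there is the unique short simple root (B_5). Hence the type is B_5.

type B_5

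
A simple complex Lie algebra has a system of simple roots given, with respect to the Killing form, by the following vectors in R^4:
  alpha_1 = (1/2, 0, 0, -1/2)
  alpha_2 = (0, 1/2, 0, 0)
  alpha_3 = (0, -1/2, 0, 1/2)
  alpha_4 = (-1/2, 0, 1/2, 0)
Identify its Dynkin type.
B4

Compute the Cartan integers a_ij = 2(alpha_i, alpha_j)/(alpha_j, alpha_j); the resulting 4x4 Cartan matrix is
[[2, 0, -1, -1], [0, 2, -1, 0], [-1, -2, 2, 0], [-1, 0, 0, 2]].
The roots have two lengths (squared-length ratio 2:1); the short ones are alpha_{2}. The associated Dynkin diagram is a chain of 4 nodes with a double edge at one end; the terminal node there is the unique short simple root (B_4), so the type is B_4 (the algebra so(9)).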